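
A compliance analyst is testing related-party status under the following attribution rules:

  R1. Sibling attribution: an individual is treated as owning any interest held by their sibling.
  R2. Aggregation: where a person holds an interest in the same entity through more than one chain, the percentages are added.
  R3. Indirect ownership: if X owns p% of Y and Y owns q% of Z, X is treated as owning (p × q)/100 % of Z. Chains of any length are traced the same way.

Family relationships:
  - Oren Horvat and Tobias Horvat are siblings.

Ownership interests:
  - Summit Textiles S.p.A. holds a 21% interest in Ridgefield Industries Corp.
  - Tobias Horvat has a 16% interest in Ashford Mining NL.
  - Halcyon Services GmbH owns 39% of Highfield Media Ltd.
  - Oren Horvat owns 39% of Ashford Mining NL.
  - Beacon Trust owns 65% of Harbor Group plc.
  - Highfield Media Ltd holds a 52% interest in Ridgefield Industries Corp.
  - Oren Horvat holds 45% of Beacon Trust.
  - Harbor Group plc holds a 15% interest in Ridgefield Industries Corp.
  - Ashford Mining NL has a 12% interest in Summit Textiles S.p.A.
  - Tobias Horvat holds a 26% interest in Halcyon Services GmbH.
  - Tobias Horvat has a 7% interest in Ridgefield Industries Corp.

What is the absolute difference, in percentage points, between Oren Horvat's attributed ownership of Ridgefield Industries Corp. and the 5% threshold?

13.0463

By sibling attribution (R1), Oren Horvat is treated as also owning Tobias Horvat's interest in Ashford Mining NL, giving 39% + 16% = 55%.
By sibling attribution (R1), Oren Horvat is treated as owning Tobias Horvat's 26% interest in Halcyon Services GmbH.
By sibling attribution (R1), Oren Horvat is treated as owning Tobias Horvat's 7% interest in Ridgefield Industries Corp.
Chain via Beacon Trust → Harbor Group plc (R3): 45% × 65% × 15% = 4.3875% of Ridgefield Industries Corp.
Chain via Ashford Mining NL → Summit Textiles S.p.A. (R3): 55% × 12% × 21% = 1.386% of Ridgefield Industries Corp.
Chain via Halcyon Services GmbH → Highfield Media Ltd (R3): 26% × 39% × 52% = 5.2728% of Ridgefield Industries Corp.
Direct interest in Ridgefield Industries Corp: 7%.
Aggregating (R2): 4.3875% + 1.386% + 5.2728% + 7% = 18.0463%.
18.0463% exceeds the 5% threshold by 13.0463 percentage points.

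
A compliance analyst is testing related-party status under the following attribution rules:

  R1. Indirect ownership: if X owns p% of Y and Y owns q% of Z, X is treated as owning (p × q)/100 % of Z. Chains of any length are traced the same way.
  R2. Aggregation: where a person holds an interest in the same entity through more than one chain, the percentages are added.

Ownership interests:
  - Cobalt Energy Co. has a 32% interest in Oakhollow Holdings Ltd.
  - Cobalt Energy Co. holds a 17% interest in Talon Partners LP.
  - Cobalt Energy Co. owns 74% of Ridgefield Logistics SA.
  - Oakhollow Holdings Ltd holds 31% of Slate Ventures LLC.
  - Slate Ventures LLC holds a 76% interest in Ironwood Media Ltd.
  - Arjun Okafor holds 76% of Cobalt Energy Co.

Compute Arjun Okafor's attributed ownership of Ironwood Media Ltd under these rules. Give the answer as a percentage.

Chain via Cobalt Energy Co. → Oakhollow Holdings Ltd → Slate Ventures LLC (R1): 76% × 32% × 31% × 76% = 5.729792% of Ironwood Media Ltd.

5.729792%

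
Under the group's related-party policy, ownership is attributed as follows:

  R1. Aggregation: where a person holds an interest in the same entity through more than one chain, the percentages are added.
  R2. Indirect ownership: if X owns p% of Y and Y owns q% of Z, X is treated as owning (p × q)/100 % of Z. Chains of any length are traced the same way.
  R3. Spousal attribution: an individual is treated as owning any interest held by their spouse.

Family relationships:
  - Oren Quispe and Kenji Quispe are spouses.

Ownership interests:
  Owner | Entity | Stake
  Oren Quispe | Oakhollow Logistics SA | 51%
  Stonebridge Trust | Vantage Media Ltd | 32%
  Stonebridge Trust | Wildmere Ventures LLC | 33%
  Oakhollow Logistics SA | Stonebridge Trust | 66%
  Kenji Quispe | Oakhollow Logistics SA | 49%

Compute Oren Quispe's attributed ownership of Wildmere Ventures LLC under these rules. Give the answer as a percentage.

By spousal attribution (R3), Oren Quispe is treated as also owning Kenji Quispe's interest in Oakhollow Logistics SA, giving 51% + 49% = 100%.
Chain via Oakhollow Logistics SA → Stonebridge Trust (R2): 100% × 66% × 33% = 21.78% of Wildmere Ventures LLC.

21.78%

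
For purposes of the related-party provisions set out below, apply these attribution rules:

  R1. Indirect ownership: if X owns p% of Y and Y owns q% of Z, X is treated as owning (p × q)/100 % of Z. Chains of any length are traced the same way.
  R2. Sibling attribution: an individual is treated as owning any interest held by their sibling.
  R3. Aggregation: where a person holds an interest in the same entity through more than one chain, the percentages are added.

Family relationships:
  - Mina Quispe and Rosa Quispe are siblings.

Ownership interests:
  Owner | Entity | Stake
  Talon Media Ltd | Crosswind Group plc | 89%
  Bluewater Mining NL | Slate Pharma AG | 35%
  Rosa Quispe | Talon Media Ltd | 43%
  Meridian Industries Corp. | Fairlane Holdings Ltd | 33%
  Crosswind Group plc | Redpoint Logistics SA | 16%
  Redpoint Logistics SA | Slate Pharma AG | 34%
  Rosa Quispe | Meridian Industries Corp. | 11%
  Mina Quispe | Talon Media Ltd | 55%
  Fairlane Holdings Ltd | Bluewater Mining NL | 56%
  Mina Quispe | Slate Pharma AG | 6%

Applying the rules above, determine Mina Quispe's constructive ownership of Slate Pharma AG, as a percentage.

11.456248%

By sibling attribution (R2), Mina Quispe is treated as also owning Rosa Quispe's interest in Talon Media Ltd, giving 55% + 43% = 98%.
By sibling attribution (R2), Mina Quispe is treated as owning Rosa Quispe's 11% interest in Meridian Industries Corp.
Chain via Talon Media Ltd → Crosswind Group plc → Redpoint Logistics SA (R1): 98% × 89% × 16% × 34% = 4.744768% of Slate Pharma AG.
Direct interest in Slate Pharma AG: 6%.
Chain via Meridian Industries Corp. → Fairlane Holdings Ltd → Bluewater Mining NL (R1): 11% × 33% × 56% × 35% = 0.71148% of Slate Pharma AG.
Aggregating (R3): 4.744768% + 6% + 0.71148% = 11.456248%.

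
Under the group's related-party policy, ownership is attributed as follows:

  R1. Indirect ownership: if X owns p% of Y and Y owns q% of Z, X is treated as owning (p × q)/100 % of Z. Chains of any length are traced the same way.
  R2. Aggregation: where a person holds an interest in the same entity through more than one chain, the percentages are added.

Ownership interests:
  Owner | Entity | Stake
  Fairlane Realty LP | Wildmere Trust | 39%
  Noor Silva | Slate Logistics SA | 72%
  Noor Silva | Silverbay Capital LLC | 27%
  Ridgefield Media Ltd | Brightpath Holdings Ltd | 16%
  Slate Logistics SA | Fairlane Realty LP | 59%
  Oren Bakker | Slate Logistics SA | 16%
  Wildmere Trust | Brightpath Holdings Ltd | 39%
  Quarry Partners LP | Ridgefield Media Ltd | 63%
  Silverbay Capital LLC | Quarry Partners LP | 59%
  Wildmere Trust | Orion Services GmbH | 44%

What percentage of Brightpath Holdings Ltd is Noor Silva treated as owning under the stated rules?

Chain via Silverbay Capital LLC → Quarry Partners LP → Ridgefield Media Ltd (R1): 27% × 59% × 63% × 16% = 1.605744% of Brightpath Holdings Ltd.
Chain via Slate Logistics SA → Fairlane Realty LP → Wildmere Trust (R1): 72% × 59% × 39% × 39% = 6.461208% of Brightpath Holdings Ltd.
Aggregating (R2): 1.605744% + 6.461208% = 8.066952%.

8.066952%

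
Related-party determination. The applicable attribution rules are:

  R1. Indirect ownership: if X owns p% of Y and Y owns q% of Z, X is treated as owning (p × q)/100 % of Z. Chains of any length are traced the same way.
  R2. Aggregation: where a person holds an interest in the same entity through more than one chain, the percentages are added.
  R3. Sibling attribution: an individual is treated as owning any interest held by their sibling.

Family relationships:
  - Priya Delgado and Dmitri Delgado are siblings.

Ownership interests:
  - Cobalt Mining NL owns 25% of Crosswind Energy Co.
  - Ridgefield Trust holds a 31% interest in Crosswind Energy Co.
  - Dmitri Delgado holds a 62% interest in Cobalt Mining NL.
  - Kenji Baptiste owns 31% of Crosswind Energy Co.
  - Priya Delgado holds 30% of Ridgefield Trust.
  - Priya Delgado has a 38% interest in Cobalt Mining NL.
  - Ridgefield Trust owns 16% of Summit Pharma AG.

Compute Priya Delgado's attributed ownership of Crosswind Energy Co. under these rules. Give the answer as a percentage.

By sibling attribution (R3), Priya Delgado is treated as also owning Dmitri Delgado's interest in Cobalt Mining NL, giving 38% + 62% = 100%.
Chain via Ridgefield Trust (R1): 30% × 31% = 9.3% of Crosswind Energy Co.
Chain via Cobalt Mining NL (R1): 100% × 25% = 25% of Crosswind Energy Co.
Aggregating (R2): 9.3% + 25% = 34.3%.

34.3%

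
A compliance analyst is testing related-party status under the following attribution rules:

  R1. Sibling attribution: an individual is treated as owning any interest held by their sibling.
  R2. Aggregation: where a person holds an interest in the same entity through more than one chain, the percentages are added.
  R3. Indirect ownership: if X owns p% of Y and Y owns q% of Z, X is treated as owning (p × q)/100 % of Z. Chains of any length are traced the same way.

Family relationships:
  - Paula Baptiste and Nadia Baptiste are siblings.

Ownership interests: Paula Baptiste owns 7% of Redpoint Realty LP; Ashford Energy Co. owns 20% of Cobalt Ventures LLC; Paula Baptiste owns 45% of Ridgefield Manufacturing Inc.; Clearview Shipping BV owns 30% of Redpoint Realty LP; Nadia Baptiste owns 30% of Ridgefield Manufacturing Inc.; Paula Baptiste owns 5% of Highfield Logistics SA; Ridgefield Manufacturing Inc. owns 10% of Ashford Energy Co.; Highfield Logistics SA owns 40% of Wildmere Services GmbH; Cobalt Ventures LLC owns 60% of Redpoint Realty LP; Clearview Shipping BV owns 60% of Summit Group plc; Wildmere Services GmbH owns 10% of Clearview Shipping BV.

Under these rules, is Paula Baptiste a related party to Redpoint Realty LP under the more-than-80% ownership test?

By sibling attribution (R1), Paula Baptiste is treated as also owning Nadia Baptiste's interest in Ridgefield Manufacturing Inc, giving 45% + 30% = 75%.
Chain via Highfield Logistics SA → Wildmere Services GmbH → Clearview Shipping BV (R3): 5% × 40% × 10% × 30% = 0.06% of Redpoint Realty LP.
Chain via Ridgefield Manufacturing Inc. → Ashford Energy Co. → Cobalt Ventures LLC (R3): 75% × 10% × 20% × 60% = 0.9% of Redpoint Realty LP.
Direct interest in Redpoint Realty LP: 7%.
Aggregating (R2): 0.06% + 0.9% + 7% = 7.96%.
7.96% does not exceed the 80% threshold, so Paula is not a related party to Redpoint Realty LP.

No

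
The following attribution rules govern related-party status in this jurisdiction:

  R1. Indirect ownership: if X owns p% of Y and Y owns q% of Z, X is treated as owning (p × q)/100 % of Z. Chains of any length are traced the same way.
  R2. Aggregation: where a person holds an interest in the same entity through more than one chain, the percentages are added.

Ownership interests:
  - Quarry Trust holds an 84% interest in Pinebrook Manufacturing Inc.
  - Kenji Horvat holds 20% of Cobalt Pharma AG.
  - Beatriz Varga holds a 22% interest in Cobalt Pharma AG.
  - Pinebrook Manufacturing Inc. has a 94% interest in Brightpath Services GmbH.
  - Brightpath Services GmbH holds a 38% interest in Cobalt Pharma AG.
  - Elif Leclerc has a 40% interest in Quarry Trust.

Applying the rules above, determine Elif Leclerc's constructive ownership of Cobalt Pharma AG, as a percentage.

12.00192%

Chain via Quarry Trust → Pinebrook Manufacturing Inc. → Brightpath Services GmbH (R1): 40% × 84% × 94% × 38% = 12.00192% of Cobalt Pharma AG.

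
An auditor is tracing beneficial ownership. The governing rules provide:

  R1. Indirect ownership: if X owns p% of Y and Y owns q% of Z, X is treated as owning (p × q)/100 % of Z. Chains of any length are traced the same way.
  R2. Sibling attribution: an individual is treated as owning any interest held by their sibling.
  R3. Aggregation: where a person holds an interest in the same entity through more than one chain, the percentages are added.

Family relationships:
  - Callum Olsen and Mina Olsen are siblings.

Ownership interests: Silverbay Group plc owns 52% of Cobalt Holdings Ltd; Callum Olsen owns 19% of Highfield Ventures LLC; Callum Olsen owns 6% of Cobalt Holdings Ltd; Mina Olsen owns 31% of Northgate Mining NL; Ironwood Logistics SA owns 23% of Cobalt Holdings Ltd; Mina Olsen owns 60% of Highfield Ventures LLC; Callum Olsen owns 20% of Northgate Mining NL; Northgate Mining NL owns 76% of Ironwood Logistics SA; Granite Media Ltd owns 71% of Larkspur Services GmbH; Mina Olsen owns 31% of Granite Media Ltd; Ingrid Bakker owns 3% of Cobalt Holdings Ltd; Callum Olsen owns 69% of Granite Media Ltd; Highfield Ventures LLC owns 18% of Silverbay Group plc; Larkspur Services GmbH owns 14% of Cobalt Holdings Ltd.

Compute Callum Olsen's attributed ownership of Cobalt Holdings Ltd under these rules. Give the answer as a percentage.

By sibling attribution (R2), Callum Olsen is treated as also owning Mina Olsen's interest in Highfield Ventures LLC, giving 19% + 60% = 79%.
By sibling attribution (R2), Callum Olsen is treated as also owning Mina Olsen's interest in Northgate Mining NL, giving 20% + 31% = 51%.
By sibling attribution (R2), Callum Olsen is treated as also owning Mina Olsen's interest in Granite Media Ltd, giving 69% + 31% = 100%.
Chain via Highfield Ventures LLC → Silverbay Group plc (R1): 79% × 18% × 52% = 7.3944% of Cobalt Holdings Ltd.
Chain via Northgate Mining NL → Ironwood Logistics SA (R1): 51% × 76% × 23% = 8.9148% of Cobalt Holdings Ltd.
Chain via Granite Media Ltd → Larkspur Services GmbH (R1): 100% × 71% × 14% = 9.94% of Cobalt Holdings Ltd.
Direct interest in Cobalt Holdings Ltd: 6%.
Aggregating (R3): 7.3944% + 8.9148% + 9.94% + 6% = 32.2492%.

32.2492%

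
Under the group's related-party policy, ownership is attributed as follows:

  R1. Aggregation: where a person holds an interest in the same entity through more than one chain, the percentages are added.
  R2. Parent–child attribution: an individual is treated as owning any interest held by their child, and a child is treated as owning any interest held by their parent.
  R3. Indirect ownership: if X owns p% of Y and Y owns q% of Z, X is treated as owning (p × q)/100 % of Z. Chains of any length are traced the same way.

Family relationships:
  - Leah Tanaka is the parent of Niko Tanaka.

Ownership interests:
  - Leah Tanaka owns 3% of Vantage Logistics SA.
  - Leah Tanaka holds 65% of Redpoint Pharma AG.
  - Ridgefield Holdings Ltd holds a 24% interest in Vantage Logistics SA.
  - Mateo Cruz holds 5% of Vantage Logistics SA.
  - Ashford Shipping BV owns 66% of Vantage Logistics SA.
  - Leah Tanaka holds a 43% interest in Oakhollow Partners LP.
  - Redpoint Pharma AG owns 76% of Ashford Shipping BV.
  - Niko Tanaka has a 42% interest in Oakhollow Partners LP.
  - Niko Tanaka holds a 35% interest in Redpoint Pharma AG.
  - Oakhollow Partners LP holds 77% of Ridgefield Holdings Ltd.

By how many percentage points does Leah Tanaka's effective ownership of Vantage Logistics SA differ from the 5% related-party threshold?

63.868

By parent–child attribution (R2), Leah Tanaka is treated as also owning Niko Tanaka's interest in Oakhollow Partners LP, giving 43% + 42% = 85%.
By parent–child attribution (R2), Leah Tanaka is treated as also owning Niko Tanaka's interest in Redpoint Pharma AG, giving 65% + 35% = 100%.
Chain via Oakhollow Partners LP → Ridgefield Holdings Ltd (R3): 85% × 77% × 24% = 15.708% of Vantage Logistics SA.
Chain via Redpoint Pharma AG → Ashford Shipping BV (R3): 100% × 76% × 66% = 50.16% of Vantage Logistics SA.
Direct interest in Vantage Logistics SA: 3%.
Aggregating (R1): 15.708% + 50.16% + 3% = 68.868%.
68.868% exceeds the 5% threshold by 63.868 percentage points.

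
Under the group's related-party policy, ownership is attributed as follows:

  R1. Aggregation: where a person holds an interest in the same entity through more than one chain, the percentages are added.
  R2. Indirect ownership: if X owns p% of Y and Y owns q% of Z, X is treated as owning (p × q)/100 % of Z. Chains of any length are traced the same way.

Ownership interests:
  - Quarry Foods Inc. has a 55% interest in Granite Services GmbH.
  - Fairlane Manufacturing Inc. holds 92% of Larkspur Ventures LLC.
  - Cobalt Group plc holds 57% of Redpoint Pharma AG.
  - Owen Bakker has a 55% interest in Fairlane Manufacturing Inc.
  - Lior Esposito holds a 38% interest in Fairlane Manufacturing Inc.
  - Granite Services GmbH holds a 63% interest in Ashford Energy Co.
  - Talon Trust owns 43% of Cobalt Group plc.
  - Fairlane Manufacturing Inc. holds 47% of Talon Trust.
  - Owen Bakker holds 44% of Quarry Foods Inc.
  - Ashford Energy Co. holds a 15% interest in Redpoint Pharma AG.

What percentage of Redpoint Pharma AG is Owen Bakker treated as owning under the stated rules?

8.622735%

Chain via Fairlane Manufacturing Inc. → Talon Trust → Cobalt Group plc (R2): 55% × 47% × 43% × 57% = 6.335835% of Redpoint Pharma AG.
Chain via Quarry Foods Inc. → Granite Services GmbH → Ashford Energy Co. (R2): 44% × 55% × 63% × 15% = 2.2869% of Redpoint Pharma AG.
Aggregating (R1): 6.335835% + 2.2869% = 8.622735%.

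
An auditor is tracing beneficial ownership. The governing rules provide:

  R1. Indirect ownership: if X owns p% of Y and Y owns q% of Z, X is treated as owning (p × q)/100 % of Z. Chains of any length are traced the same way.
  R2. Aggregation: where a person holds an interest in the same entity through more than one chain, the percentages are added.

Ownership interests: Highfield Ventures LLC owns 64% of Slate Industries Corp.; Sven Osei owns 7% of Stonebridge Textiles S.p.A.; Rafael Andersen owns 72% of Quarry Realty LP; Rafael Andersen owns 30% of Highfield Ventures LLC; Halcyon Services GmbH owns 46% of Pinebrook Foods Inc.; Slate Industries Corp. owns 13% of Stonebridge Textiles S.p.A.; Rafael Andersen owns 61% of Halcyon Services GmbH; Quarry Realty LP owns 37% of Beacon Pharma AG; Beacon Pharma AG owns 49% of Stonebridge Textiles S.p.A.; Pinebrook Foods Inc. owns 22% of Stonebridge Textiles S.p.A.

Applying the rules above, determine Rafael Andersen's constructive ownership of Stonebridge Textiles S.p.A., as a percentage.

21.7228%

Chain via Quarry Realty LP → Beacon Pharma AG (R1): 72% × 37% × 49% = 13.0536% of Stonebridge Textiles S.p.A.
Chain via Highfield Ventures LLC → Slate Industries Corp. (R1): 30% × 64% × 13% = 2.496% of Stonebridge Textiles S.p.A.
Chain via Halcyon Services GmbH → Pinebrook Foods Inc. (R1): 61% × 46% × 22% = 6.1732% of Stonebridge Textiles S.p.A.
Aggregating (R2): 13.0536% + 2.496% + 6.1732% = 21.7228%.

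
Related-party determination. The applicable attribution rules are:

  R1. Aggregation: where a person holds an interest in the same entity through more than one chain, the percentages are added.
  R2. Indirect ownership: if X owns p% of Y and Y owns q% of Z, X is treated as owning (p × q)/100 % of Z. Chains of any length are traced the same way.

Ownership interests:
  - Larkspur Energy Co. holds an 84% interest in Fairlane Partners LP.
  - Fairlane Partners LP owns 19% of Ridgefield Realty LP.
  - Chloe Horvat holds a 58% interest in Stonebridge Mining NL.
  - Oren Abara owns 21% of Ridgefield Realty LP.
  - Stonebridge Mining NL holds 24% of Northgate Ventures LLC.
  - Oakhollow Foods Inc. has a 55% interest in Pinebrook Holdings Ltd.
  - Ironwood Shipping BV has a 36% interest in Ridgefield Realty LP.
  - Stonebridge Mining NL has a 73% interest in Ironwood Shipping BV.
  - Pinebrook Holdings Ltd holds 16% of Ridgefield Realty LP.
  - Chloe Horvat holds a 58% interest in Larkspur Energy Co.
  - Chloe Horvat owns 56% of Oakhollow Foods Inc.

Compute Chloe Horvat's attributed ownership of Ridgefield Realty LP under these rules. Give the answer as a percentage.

Chain via Oakhollow Foods Inc. → Pinebrook Holdings Ltd (R2): 56% × 55% × 16% = 4.928% of Ridgefield Realty LP.
Chain via Larkspur Energy Co. → Fairlane Partners LP (R2): 58% × 84% × 19% = 9.2568% of Ridgefield Realty LP.
Chain via Stonebridge Mining NL → Ironwood Shipping BV (R2): 58% × 73% × 36% = 15.2424% of Ridgefield Realty LP.
Aggregating (R1): 4.928% + 9.2568% + 15.2424% = 29.4272%.

29.4272%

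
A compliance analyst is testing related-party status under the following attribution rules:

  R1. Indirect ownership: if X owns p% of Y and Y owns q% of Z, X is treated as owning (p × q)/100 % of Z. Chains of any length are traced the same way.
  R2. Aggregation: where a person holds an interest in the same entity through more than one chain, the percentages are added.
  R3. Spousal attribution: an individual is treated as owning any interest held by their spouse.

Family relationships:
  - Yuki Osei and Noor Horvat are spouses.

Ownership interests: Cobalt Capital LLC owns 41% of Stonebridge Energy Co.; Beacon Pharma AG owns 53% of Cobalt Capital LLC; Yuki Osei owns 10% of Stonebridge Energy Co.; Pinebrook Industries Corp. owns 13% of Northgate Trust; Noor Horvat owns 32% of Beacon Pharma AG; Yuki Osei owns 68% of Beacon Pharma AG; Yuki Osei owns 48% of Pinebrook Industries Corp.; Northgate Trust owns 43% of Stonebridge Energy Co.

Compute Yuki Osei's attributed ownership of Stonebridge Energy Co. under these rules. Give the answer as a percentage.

By spousal attribution (R3), Yuki Osei is treated as also owning Noor Horvat's interest in Beacon Pharma AG, giving 68% + 32% = 100%.
Chain via Beacon Pharma AG → Cobalt Capital LLC (R1): 100% × 53% × 41% = 21.73% of Stonebridge Energy Co.
Chain via Pinebrook Industries Corp. → Northgate Trust (R1): 48% × 13% × 43% = 2.6832% of Stonebridge Energy Co.
Direct interest in Stonebridge Energy Co: 10%.
Aggregating (R2): 21.73% + 2.6832% + 10% = 34.4132%.

34.4132%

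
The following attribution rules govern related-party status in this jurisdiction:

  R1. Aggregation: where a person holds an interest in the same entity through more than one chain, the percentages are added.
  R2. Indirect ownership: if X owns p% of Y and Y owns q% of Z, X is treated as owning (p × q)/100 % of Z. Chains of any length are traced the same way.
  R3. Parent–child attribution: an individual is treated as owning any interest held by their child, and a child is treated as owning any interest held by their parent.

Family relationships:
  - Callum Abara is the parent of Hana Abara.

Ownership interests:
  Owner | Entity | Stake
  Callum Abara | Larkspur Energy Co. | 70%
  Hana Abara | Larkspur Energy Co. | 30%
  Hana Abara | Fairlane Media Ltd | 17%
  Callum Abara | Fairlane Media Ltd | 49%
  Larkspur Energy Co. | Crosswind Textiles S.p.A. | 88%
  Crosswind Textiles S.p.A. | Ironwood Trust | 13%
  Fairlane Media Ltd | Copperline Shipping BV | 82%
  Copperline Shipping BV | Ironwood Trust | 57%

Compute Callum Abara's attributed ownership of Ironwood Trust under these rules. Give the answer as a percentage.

42.2884%

By parent–child attribution (R3), Callum Abara is treated as also owning Hana Abara's interest in Fairlane Media Ltd, giving 49% + 17% = 66%.
By parent–child attribution (R3), Callum Abara is treated as also owning Hana Abara's interest in Larkspur Energy Co, giving 70% + 30% = 100%.
Chain via Fairlane Media Ltd → Copperline Shipping BV (R2): 66% × 82% × 57% = 30.8484% of Ironwood Trust.
Chain via Larkspur Energy Co. → Crosswind Textiles S.p.A. (R2): 100% × 88% × 13% = 11.44% of Ironwood Trust.
Aggregating (R1): 30.8484% + 11.44% = 42.2884%.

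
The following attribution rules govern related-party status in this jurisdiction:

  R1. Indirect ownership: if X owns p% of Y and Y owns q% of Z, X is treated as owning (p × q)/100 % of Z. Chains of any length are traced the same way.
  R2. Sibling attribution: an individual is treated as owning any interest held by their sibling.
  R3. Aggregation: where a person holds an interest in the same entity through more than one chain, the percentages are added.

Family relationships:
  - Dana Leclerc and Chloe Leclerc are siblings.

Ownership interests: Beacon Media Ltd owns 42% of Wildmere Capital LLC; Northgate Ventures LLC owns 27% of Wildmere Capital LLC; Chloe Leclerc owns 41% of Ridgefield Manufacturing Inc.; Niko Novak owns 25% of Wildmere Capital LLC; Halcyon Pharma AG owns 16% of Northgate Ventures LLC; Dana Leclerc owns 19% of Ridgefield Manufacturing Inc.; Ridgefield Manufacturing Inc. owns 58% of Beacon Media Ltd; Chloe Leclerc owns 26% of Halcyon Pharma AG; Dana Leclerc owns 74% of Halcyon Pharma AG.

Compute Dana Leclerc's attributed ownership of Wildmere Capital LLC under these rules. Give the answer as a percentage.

18.936%

By sibling attribution (R2), Dana Leclerc is treated as also owning Chloe Leclerc's interest in Ridgefield Manufacturing Inc, giving 19% + 41% = 60%.
By sibling attribution (R2), Dana Leclerc is treated as also owning Chloe Leclerc's interest in Halcyon Pharma AG, giving 74% + 26% = 100%.
Chain via Ridgefield Manufacturing Inc. → Beacon Media Ltd (R1): 60% × 58% × 42% = 14.616% of Wildmere Capital LLC.
Chain via Halcyon Pharma AG → Northgate Ventures LLC (R1): 100% × 16% × 27% = 4.32% of Wildmere Capital LLC.
Aggregating (R3): 14.616% + 4.32% = 18.936%.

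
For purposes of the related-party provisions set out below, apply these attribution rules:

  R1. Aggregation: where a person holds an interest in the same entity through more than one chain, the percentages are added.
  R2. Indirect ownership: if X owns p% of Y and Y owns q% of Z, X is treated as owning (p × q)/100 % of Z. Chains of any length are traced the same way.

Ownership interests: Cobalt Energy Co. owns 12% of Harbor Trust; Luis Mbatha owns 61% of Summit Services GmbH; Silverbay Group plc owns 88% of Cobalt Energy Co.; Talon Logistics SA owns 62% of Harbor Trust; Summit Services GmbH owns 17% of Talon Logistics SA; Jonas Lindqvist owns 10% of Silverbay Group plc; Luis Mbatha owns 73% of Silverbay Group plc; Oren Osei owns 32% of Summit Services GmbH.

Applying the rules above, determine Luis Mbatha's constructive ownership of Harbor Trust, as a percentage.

Chain via Summit Services GmbH → Talon Logistics SA (R2): 61% × 17% × 62% = 6.4294% of Harbor Trust.
Chain via Silverbay Group plc → Cobalt Energy Co. (R2): 73% × 88% × 12% = 7.7088% of Harbor Trust.
Aggregating (R1): 6.4294% + 7.7088% = 14.1382%.

14.1382%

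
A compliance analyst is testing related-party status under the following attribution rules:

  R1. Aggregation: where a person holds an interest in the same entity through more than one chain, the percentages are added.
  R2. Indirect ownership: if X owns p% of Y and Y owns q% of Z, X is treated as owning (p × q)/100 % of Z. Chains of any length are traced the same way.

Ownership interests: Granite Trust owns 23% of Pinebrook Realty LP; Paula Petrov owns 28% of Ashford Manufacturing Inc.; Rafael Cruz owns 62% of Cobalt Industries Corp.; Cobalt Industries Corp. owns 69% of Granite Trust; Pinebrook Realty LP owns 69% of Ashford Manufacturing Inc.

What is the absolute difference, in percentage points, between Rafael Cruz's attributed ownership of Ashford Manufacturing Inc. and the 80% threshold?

73.210814

Chain via Cobalt Industries Corp. → Granite Trust → Pinebrook Realty LP (R2): 62% × 69% × 23% × 69% = 6.789186% of Ashford Manufacturing Inc.
6.789186% falls short of the 80% threshold by 73.210814 percentage points.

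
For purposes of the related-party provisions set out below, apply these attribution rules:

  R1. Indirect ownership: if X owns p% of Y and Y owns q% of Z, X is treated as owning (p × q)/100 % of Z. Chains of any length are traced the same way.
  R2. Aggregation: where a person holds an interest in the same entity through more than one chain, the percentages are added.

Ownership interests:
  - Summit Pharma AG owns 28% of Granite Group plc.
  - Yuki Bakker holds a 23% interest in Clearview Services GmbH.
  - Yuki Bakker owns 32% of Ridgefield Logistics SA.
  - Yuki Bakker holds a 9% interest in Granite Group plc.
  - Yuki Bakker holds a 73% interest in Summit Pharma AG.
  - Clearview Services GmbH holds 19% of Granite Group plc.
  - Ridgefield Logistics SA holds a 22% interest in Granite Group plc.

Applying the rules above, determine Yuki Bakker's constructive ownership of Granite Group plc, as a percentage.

40.85%

Chain via Summit Pharma AG (R1): 73% × 28% = 20.44% of Granite Group plc.
Chain via Ridgefield Logistics SA (R1): 32% × 22% = 7.04% of Granite Group plc.
Chain via Clearview Services GmbH (R1): 23% × 19% = 4.37% of Granite Group plc.
Direct interest in Granite Group plc: 9%.
Aggregating (R2): 20.44% + 7.04% + 4.37% + 9% = 40.85%.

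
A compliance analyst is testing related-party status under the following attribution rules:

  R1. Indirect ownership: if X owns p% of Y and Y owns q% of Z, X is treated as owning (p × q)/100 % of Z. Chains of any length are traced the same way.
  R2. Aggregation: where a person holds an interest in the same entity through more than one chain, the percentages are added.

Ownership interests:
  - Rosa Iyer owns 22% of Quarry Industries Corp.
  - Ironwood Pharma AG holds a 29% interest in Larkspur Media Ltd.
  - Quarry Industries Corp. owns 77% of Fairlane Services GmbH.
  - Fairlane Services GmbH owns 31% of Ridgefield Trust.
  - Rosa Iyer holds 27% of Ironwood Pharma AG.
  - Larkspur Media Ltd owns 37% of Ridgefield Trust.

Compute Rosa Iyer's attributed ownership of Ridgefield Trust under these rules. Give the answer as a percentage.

Chain via Quarry Industries Corp. → Fairlane Services GmbH (R1): 22% × 77% × 31% = 5.2514% of Ridgefield Trust.
Chain via Ironwood Pharma AG → Larkspur Media Ltd (R1): 27% × 29% × 37% = 2.8971% of Ridgefield Trust.
Aggregating (R2): 5.2514% + 2.8971% = 8.1485%.

8.1485%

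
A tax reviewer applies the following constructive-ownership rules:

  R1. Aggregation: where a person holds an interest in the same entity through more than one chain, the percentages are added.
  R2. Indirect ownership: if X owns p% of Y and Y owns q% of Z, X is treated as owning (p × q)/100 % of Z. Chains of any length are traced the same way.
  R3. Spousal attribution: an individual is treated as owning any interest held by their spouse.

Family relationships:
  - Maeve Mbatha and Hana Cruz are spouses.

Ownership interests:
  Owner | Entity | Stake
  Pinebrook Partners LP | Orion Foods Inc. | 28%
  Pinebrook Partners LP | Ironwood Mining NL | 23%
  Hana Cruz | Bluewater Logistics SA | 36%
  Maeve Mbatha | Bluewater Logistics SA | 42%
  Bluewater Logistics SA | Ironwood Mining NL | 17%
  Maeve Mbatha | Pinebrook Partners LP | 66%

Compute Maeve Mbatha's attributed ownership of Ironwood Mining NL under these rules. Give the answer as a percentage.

By spousal attribution (R3), Maeve Mbatha is treated as also owning Hana Cruz's interest in Bluewater Logistics SA, giving 42% + 36% = 78%.
Chain via Pinebrook Partners LP (R2): 66% × 23% = 15.18% of Ironwood Mining NL.
Chain via Bluewater Logistics SA (R2): 78% × 17% = 13.26% of Ironwood Mining NL.
Aggregating (R1): 15.18% + 13.26% = 28.44%.

28.44%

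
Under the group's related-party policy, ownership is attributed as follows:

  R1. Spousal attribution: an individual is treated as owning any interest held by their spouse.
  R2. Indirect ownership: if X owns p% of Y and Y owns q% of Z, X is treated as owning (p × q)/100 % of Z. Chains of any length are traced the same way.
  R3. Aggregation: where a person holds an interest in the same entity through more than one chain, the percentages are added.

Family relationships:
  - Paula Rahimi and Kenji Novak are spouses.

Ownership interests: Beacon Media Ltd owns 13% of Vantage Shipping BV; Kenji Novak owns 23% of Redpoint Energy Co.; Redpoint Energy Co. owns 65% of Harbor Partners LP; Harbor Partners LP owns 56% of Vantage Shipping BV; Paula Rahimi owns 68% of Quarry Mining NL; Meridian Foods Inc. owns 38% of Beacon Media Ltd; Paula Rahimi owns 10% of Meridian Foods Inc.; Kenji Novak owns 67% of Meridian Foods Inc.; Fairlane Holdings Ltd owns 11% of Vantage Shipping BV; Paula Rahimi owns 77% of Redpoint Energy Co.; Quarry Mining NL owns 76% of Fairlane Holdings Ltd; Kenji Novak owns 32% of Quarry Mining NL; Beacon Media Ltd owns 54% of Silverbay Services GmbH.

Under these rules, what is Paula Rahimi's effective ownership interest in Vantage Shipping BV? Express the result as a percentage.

48.5638%

By spousal attribution (R1), Paula Rahimi is treated as also owning Kenji Novak's interest in Quarry Mining NL, giving 68% + 32% = 100%.
By spousal attribution (R1), Paula Rahimi is treated as also owning Kenji Novak's interest in Meridian Foods Inc, giving 10% + 67% = 77%.
By spousal attribution (R1), Paula Rahimi is treated as also owning Kenji Novak's interest in Redpoint Energy Co, giving 77% + 23% = 100%.
Chain via Quarry Mining NL → Fairlane Holdings Ltd (R2): 100% × 76% × 11% = 8.36% of Vantage Shipping BV.
Chain via Meridian Foods Inc. → Beacon Media Ltd (R2): 77% × 38% × 13% = 3.8038% of Vantage Shipping BV.
Chain via Redpoint Energy Co. → Harbor Partners LP (R2): 100% × 65% × 56% = 36.4% of Vantage Shipping BV.
Aggregating (R3): 8.36% + 3.8038% + 36.4% = 48.5638%.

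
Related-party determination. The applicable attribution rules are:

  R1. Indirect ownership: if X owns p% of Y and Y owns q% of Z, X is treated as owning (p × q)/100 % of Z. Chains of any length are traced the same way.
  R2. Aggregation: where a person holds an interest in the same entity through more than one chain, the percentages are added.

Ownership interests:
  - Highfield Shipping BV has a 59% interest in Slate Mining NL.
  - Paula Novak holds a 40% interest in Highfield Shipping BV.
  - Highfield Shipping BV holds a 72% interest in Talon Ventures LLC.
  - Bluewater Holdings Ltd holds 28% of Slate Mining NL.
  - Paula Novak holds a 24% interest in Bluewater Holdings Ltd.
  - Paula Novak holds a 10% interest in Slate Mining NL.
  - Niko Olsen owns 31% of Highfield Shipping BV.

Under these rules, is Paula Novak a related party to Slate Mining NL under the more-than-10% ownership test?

Chain via Highfield Shipping BV (R1): 40% × 59% = 23.6% of Slate Mining NL.
Chain via Bluewater Holdings Ltd (R1): 24% × 28% = 6.72% of Slate Mining NL.
Direct interest in Slate Mining NL: 10%.
Aggregating (R2): 23.6% + 6.72% + 10% = 40.32%.
40.32% exceeds the 10% threshold, so Paula is a related party to Slate Mining NL.

Yes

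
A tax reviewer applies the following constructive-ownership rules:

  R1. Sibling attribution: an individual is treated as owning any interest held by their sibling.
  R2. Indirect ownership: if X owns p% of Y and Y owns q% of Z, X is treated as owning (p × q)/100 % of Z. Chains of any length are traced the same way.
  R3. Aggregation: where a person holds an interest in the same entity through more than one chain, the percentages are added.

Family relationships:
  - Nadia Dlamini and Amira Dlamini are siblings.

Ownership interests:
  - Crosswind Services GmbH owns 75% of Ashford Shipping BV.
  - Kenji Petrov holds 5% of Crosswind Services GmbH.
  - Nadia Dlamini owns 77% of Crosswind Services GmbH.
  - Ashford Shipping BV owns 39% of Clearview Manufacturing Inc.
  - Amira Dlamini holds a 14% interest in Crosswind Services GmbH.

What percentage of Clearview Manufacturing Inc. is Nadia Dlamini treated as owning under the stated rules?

By sibling attribution (R1), Nadia Dlamini is treated as also owning Amira Dlamini's interest in Crosswind Services GmbH, giving 77% + 14% = 91%.
Chain via Crosswind Services GmbH → Ashford Shipping BV (R2): 91% × 75% × 39% = 26.6175% of Clearview Manufacturing Inc.

26.6175%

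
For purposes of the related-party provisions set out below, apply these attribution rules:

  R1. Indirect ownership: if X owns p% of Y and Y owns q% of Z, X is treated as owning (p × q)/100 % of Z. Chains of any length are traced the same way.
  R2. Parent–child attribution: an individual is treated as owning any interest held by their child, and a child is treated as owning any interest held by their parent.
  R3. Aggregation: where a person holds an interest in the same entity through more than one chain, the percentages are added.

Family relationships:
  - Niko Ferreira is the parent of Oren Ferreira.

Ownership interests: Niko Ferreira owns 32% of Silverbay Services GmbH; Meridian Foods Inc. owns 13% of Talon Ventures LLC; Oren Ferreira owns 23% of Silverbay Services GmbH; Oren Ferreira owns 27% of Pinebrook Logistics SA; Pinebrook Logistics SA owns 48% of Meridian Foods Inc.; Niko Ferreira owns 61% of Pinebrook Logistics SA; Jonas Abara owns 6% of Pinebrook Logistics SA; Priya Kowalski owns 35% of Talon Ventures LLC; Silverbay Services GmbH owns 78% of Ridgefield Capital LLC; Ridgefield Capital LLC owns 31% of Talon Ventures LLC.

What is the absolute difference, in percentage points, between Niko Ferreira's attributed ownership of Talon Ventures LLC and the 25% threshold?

6.2098

By parent–child attribution (R2), Niko Ferreira is treated as also owning Oren Ferreira's interest in Silverbay Services GmbH, giving 32% + 23% = 55%.
By parent–child attribution (R2), Niko Ferreira is treated as also owning Oren Ferreira's interest in Pinebrook Logistics SA, giving 61% + 27% = 88%.
Chain via Silverbay Services GmbH → Ridgefield Capital LLC (R1): 55% × 78% × 31% = 13.299% of Talon Ventures LLC.
Chain via Pinebrook Logistics SA → Meridian Foods Inc. (R1): 88% × 48% × 13% = 5.4912% of Talon Ventures LLC.
Aggregating (R3): 13.299% + 5.4912% = 18.7902%.
18.7902% falls short of the 25% threshold by 6.2098 percentage points.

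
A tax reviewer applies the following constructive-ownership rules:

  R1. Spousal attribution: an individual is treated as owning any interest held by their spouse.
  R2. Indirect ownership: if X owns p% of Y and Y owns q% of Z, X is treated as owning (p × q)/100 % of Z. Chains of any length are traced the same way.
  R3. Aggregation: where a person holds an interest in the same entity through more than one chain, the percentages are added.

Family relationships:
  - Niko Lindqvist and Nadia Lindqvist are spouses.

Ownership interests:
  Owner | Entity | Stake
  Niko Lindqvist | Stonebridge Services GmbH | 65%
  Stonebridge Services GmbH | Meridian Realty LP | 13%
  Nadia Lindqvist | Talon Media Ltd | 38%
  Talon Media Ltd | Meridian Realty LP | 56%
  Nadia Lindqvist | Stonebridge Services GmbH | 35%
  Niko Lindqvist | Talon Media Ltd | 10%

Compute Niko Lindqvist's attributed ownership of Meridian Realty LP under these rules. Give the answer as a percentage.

By spousal attribution (R1), Niko Lindqvist is treated as also owning Nadia Lindqvist's interest in Stonebridge Services GmbH, giving 65% + 35% = 100%.
By spousal attribution (R1), Niko Lindqvist is treated as also owning Nadia Lindqvist's interest in Talon Media Ltd, giving 10% + 38% = 48%.
Chain via Stonebridge Services GmbH (R2): 100% × 13% = 13% of Meridian Realty LP.
Chain via Talon Media Ltd (R2): 48% × 56% = 26.88% of Meridian Realty LP.
Aggregating (R3): 13% + 26.88% = 39.88%.

39.88%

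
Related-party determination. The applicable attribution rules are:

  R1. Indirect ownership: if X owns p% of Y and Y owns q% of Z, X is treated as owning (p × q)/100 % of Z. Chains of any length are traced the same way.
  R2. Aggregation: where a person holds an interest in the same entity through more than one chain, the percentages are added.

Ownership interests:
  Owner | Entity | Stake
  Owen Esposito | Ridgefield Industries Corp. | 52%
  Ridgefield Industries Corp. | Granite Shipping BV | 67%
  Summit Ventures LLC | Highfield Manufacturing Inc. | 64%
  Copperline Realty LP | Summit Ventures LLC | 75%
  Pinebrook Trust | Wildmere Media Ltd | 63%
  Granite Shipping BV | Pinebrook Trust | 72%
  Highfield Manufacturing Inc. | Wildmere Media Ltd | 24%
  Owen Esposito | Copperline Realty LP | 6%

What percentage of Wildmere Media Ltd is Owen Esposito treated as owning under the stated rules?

Chain via Ridgefield Industries Corp. → Granite Shipping BV → Pinebrook Trust (R1): 52% × 67% × 72% × 63% = 15.803424% of Wildmere Media Ltd.
Chain via Copperline Realty LP → Summit Ventures LLC → Highfield Manufacturing Inc. (R1): 6% × 75% × 64% × 24% = 0.6912% of Wildmere Media Ltd.
Aggregating (R2): 15.803424% + 0.6912% = 16.494624%.

16.494624%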